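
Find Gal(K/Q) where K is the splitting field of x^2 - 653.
Gal(K/Q) = Z/2Z (cyclic of order 2)

x^2 - 653 is irreducible over Q since 653 is not a rational square. The splitting field Q(sqrt(653)) has degree 2 over Q, and its unique nontrivial automorphism is sqrt(653) ↦ -sqrt(653). Hence Gal(Q(sqrt(653))/Q) = Z/2Z.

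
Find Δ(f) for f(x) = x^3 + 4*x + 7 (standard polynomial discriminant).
Δ = -1579

For x^3 + a x^2 + b x + c the discriminant is Δ = 18 a b c - 4 a^3 c + a^2 b^2 - 4 b^3 - 27 c^2.
Plug a = 0, b = 4, c = 7:
  18*(0)*(4)*(7) - 4*(0)^3*(7) + (0)^2*(4)^2 - 4*(4)^3 - 27*(7)^2
  = 0 + (0) + 0 + (-256) + (-1323)
  = -1579.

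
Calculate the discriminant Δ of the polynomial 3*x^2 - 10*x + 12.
Δ = -44

For a quadratic a x^2 + b x + c the discriminant is Δ = b^2 - 4ac = (-10)^2 - 4*(3)*(12) = 100 - (144) = -44.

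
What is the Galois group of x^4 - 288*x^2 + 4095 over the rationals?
Gal(K/Q) = V_4 (Klein four-group, Z/2Z × Z/2Z)

f factors as (x^2 - 273)(x^2 - 15), so the splitting field is K = Q(sqrt(273), sqrt(15)). The elements 273, 15, 4095 are all non-squares in Q, so sqrt(273) and sqrt(15) generate independent quadratic extensions. Thus [K:Q] = 4 and Gal(K/Q) is generated by the two order-2 automorphisms sqrt(273) ↦ -sqrt(273) and sqrt(15) ↦ -sqrt(15), giving V_4.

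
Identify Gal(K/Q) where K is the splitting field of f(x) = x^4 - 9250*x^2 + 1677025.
Gal(K/Q) = Z/2Z (cyclic of order 2)

f factors as (x^2 - 9065)(x^2 - 185), so the splitting field is K = Q(sqrt(9065), sqrt(185)). The squarefree part of 9065 is 185 and the squarefree part of 185 is also 185, so sqrt(9065) and sqrt(185) are both rational multiples of sqrt(185). Hence Q(sqrt(9065)) = Q(sqrt(185)) = Q(sqrt(185)), and the splitting field collapses to a single degree-2 extension with Galois group Z/2Z.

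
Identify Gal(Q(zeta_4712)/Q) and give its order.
|Gal(Q(zeta_4712)/Q)| = phi(4712) = 2160; group ≅ (Z/4712Z)^* ≅ Z/2Z × Z/2Z × Z/18Z × Z/30Z

The n-th cyclotomic polynomial Φ_4712(x) is the minimal polynomial of zeta_4712 over Q and has degree phi(4712) = 2160. So Q(zeta_4712) is a degree-2160 Galois extension with Galois group (Z/4712Z)^*. By CRT, (Z/4712Z)^* ≅ (Z/8Z)^* × (Z/19Z)^* × (Z/31Z)^*. Each prime-power unit group is (Z/8Z)^* ≅ Z/2Z × Z/2Z; (Z/19Z)^* ≅ Z/18Z; (Z/31Z)^* ≅ Z/30Z. Hence Gal(Q(zeta_4712)/Q) ≅ Z/2Z × Z/2Z × Z/18Z × Z/30Z.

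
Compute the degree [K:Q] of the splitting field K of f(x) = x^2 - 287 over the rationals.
[K:Q] = 2

The polynomial x^2 - 287 is irreducible over Q since 287 is not a perfect square. Its splitting field is Q(sqrt(287)), which has degree 2 over Q.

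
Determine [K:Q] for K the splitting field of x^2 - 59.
[K:Q] = 2

The polynomial x^2 - 59 is irreducible over Q since 59 is not a perfect square. Its splitting field is Q(sqrt(59)), which has degree 2 over Q.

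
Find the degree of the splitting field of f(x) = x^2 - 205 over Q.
[K:Q] = 2

The polynomial x^2 - 205 is irreducible over Q since 205 is not a perfect square. Its splitting field is Q(sqrt(205)), which has degree 2 over Q.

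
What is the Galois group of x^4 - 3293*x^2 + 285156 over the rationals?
Gal(K/Q) = Z/2Z (cyclic of order 2)

f factors as (x^2 - 3204)(x^2 - 89), so the splitting field is K = Q(sqrt(3204), sqrt(89)). The squarefree part of 3204 is 89 and the squarefree part of 89 is also 89, so sqrt(3204) and sqrt(89) are both rational multiples of sqrt(89). Hence Q(sqrt(3204)) = Q(sqrt(89)) = Q(sqrt(89)), and the splitting field collapses to a single degree-2 extension with Galois group Z/2Z.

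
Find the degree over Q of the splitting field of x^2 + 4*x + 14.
[K:Q] = 2

The discriminant of x^2 + (4)*x + (14) is b^2 - 4c = 16 - (56) = -40. Since -40 is not a perfect square in Q, the polynomial is irreducible over Q. Its two roots generate a degree-2 extension, so [K:Q] = 2.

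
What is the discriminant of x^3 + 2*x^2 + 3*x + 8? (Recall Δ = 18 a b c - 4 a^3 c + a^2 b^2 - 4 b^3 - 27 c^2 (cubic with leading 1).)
Δ = -1192

For x^3 + a x^2 + b x + c the discriminant is Δ = 18 a b c - 4 a^3 c + a^2 b^2 - 4 b^3 - 27 c^2.
Plug a = 2, b = 3, c = 8:
  18*(2)*(3)*(8) - 4*(2)^3*(8) + (2)^2*(3)^2 - 4*(3)^3 - 27*(8)^2
  = 864 + (-256) + 36 + (-108) + (-1728)
  = -1192.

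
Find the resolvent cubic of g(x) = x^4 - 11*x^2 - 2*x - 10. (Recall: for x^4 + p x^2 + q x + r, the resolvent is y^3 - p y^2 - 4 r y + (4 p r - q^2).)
h(y) = y^3 + 11*y^2 + 40*y + 436

Identify coefficients: p = -11, q = -2, r = -10.
Plug into h(y) = y^3 - p y^2 - 4 r y + (4 p r - q^2):
  h(y) = y^3 - (-11) y^2 - 4*(-10) y + (4*(-11)*(-10) - (-2)^2)
       = y^3 + (11) y^2 + (40) y + (436).
Simplifying: h(y) = y^3 + 11*y^2 + 40*y + 436.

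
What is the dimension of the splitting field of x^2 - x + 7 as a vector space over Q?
[K:Q] = 2

The discriminant of x^2 + (-1)*x + (7) is b^2 - 4c = 1 - (28) = -27. Since -27 is not a perfect square in Q, the polynomial is irreducible over Q. Its two roots generate a degree-2 extension, so [K:Q] = 2.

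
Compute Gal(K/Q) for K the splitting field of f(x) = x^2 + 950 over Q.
Gal(K/Q) = Z/2Z (cyclic of order 2)

x^2 + 950 is irreducible over Q since -950 is not a rational square. The splitting field Q(sqrt(-950)) has degree 2 over Q, and its unique nontrivial automorphism is sqrt(-950) ↦ -sqrt(-950). Hence Gal(Q(sqrt(-950))/Q) = Z/2Z.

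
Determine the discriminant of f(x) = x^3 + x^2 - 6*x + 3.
Δ = 321

For x^3 + a x^2 + b x + c the discriminant is Δ = 18 a b c - 4 a^3 c + a^2 b^2 - 4 b^3 - 27 c^2.
Plug a = 1, b = -6, c = 3:
  18*(1)*(-6)*(3) - 4*(1)^3*(3) + (1)^2*(-6)^2 - 4*(-6)^3 - 27*(3)^2
  = -324 + (-12) + 36 + (864) + (-243)
  = 321.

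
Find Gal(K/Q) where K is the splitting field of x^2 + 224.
Gal(K/Q) = Z/2Z (cyclic of order 2)

x^2 + 224 is irreducible over Q since -224 is not a rational square. The splitting field Q(sqrt(-224)) has degree 2 over Q, and its unique nontrivial automorphism is sqrt(-224) ↦ -sqrt(-224). Hence Gal(Q(sqrt(-224))/Q) = Z/2Z.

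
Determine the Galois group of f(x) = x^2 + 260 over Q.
Gal(K/Q) = Z/2Z (cyclic of order 2)

x^2 + 260 is irreducible over Q since -260 is not a rational square. The splitting field Q(sqrt(-260)) has degree 2 over Q, and its unique nontrivial automorphism is sqrt(-260) ↦ -sqrt(-260). Hence Gal(Q(sqrt(-260))/Q) = Z/2Z.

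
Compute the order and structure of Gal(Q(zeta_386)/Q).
|Gal(Q(zeta_386)/Q)| = phi(386) = 192; group ≅ (Z/386Z)^* ≅ Z/192Z

The n-th cyclotomic polynomial Φ_386(x) is the minimal polynomial of zeta_386 over Q and has degree phi(386) = 192. So Q(zeta_386) is a degree-192 Galois extension with Galois group (Z/386Z)^*. By CRT, (Z/386Z)^* ≅ (Z/2Z)^* × (Z/193Z)^*. Each prime-power unit group is (Z/2Z)^* ≅ trivial group (order 1); (Z/193Z)^* ≅ Z/192Z. Hence Gal(Q(zeta_386)/Q) ≅ Z/192Z.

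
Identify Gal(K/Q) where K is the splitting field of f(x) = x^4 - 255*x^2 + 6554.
Gal(K/Q) = V_4 (Klein four-group, Z/2Z × Z/2Z)

f factors as (x^2 - 29)(x^2 - 226), so the splitting field is K = Q(sqrt(29), sqrt(226)). The elements 29, 226, 6554 are all non-squares in Q, so sqrt(29) and sqrt(226) generate independent quadratic extensions. Thus [K:Q] = 4 and Gal(K/Q) is generated by the two order-2 automorphisms sqrt(29) ↦ -sqrt(29) and sqrt(226) ↦ -sqrt(226), giving V_4.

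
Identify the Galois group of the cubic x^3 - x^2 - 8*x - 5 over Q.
Gal(K/Q) = S_3 (symmetric group of order 6)

Compute the discriminant of x^3 + (-1)*x^2 + (-8)*x + (-5): Δ = 697. Since Δ is not a rational square, the Galois group is not contained in A_3; it must be the full S_3 (irreducibility of the cubic rules out anything smaller).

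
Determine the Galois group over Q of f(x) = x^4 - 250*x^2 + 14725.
Gal(K/Q) = V_4 (Klein four-group, Z/2Z × Z/2Z)

f factors as (x^2 - 155)(x^2 - 95), so the splitting field is K = Q(sqrt(155), sqrt(95)). The elements 155, 95, 14725 are all non-squares in Q, so sqrt(155) and sqrt(95) generate independent quadratic extensions. Thus [K:Q] = 4 and Gal(K/Q) is generated by the two order-2 automorphisms sqrt(155) ↦ -sqrt(155) and sqrt(95) ↦ -sqrt(95), giving V_4.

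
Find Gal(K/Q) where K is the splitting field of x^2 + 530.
Gal(K/Q) = Z/2Z (cyclic of order 2)

x^2 + 530 is irreducible over Q since -530 is not a rational square. The splitting field Q(sqrt(-530)) has degree 2 over Q, and its unique nontrivial automorphism is sqrt(-530) ↦ -sqrt(-530). Hence Gal(Q(sqrt(-530))/Q) = Z/2Z.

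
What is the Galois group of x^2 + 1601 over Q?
Gal(K/Q) = Z/2Z (cyclic of order 2)

x^2 + 1601 is irreducible over Q since -1601 is not a rational square. The splitting field Q(sqrt(-1601)) has degree 2 over Q, and its unique nontrivial automorphism is sqrt(-1601) ↦ -sqrt(-1601). Hence Gal(Q(sqrt(-1601))/Q) = Z/2Z.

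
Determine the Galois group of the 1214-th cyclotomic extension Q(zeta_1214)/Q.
|Gal(Q(zeta_1214)/Q)| = phi(1214) = 606; group ≅ (Z/1214Z)^* ≅ Z/606Z

The n-th cyclotomic polynomial Φ_1214(x) is the minimal polynomial of zeta_1214 over Q and has degree phi(1214) = 606. So Q(zeta_1214) is a degree-606 Galois extension with Galois group (Z/1214Z)^*. By CRT, (Z/1214Z)^* ≅ (Z/2Z)^* × (Z/607Z)^*. Each prime-power unit group is (Z/2Z)^* ≅ trivial group (order 1); (Z/607Z)^* ≅ Z/606Z. Hence Gal(Q(zeta_1214)/Q) ≅ Z/606Z.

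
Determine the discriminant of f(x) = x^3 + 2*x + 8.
Δ = -1760

For x^3 + a x^2 + b x + c the discriminant is Δ = 18 a b c - 4 a^3 c + a^2 b^2 - 4 b^3 - 27 c^2.
Plug a = 0, b = 2, c = 8:
  18*(0)*(2)*(8) - 4*(0)^3*(8) + (0)^2*(2)^2 - 4*(2)^3 - 27*(8)^2
  = 0 + (0) + 0 + (-32) + (-1728)
  = -1760.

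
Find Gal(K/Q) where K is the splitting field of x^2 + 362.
Gal(K/Q) = Z/2Z (cyclic of order 2)

x^2 + 362 is irreducible over Q since -362 is not a rational square. The splitting field Q(sqrt(-362)) has degree 2 over Q, and its unique nontrivial automorphism is sqrt(-362) ↦ -sqrt(-362). Hence Gal(Q(sqrt(-362))/Q) = Z/2Z.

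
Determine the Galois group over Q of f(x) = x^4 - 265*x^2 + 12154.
Gal(K/Q) = V_4 (Klein four-group, Z/2Z × Z/2Z)

f factors as (x^2 - 206)(x^2 - 59), so the splitting field is K = Q(sqrt(206), sqrt(59)). The elements 206, 59, 12154 are all non-squares in Q, so sqrt(206) and sqrt(59) generate independent quadratic extensions. Thus [K:Q] = 4 and Gal(K/Q) is generated by the two order-2 automorphisms sqrt(206) ↦ -sqrt(206) and sqrt(59) ↦ -sqrt(59), giving V_4.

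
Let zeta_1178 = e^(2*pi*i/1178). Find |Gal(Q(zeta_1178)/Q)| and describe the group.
|Gal(Q(zeta_1178)/Q)| = phi(1178) = 540; group ≅ (Z/1178Z)^* ≅ Z/18Z × Z/30Z

The n-th cyclotomic polynomial Φ_1178(x) is the minimal polynomial of zeta_1178 over Q and has degree phi(1178) = 540. So Q(zeta_1178) is a degree-540 Galois extension with Galois group (Z/1178Z)^*. By CRT, (Z/1178Z)^* ≅ (Z/2Z)^* × (Z/19Z)^* × (Z/31Z)^*. Each prime-power unit group is (Z/2Z)^* ≅ trivial group (order 1); (Z/19Z)^* ≅ Z/18Z; (Z/31Z)^* ≅ Z/30Z. Hence Gal(Q(zeta_1178)/Q) ≅ Z/18Z × Z/30Z.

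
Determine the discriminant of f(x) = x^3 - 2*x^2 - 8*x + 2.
Δ = 2836

For x^3 + a x^2 + b x + c the discriminant is Δ = 18 a b c - 4 a^3 c + a^2 b^2 - 4 b^3 - 27 c^2.
Plug a = -2, b = -8, c = 2:
  18*(-2)*(-8)*(2) - 4*(-2)^3*(2) + (-2)^2*(-8)^2 - 4*(-8)^3 - 27*(2)^2
  = 576 + (64) + 256 + (2048) + (-108)
  = 2836.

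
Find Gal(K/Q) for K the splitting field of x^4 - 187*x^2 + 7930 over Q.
Gal(K/Q) = V_4 (Klein four-group, Z/2Z × Z/2Z)

f factors as (x^2 - 122)(x^2 - 65), so the splitting field is K = Q(sqrt(122), sqrt(65)). The elements 122, 65, 7930 are all non-squares in Q, so sqrt(122) and sqrt(65) generate independent quadratic extensions. Thus [K:Q] = 4 and Gal(K/Q) is generated by the two order-2 automorphisms sqrt(122) ↦ -sqrt(122) and sqrt(65) ↦ -sqrt(65), giving V_4.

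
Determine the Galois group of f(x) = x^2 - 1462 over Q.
Gal(K/Q) = Z/2Z (cyclic of order 2)

x^2 - 1462 is irreducible over Q since 1462 is not a rational square. The splitting field Q(sqrt(1462)) has degree 2 over Q, and its unique nontrivial automorphism is sqrt(1462) ↦ -sqrt(1462). Hence Gal(Q(sqrt(1462))/Q) = Z/2Z.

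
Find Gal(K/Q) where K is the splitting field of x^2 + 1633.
Gal(K/Q) = Z/2Z (cyclic of order 2)

x^2 + 1633 is irreducible over Q since -1633 is not a rational square. The splitting field Q(sqrt(-1633)) has degree 2 over Q, and its unique nontrivial automorphism is sqrt(-1633) ↦ -sqrt(-1633). Hence Gal(Q(sqrt(-1633))/Q) = Z/2Z.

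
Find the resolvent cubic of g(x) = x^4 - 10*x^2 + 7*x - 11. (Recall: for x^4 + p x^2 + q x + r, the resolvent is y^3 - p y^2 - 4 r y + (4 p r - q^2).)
h(y) = y^3 + 10*y^2 + 44*y + 391

Identify coefficients: p = -10, q = 7, r = -11.
Plug into h(y) = y^3 - p y^2 - 4 r y + (4 p r - q^2):
  h(y) = y^3 - (-10) y^2 - 4*(-11) y + (4*(-10)*(-11) - (7)^2)
       = y^3 + (10) y^2 + (44) y + (391).
Simplifying: h(y) = y^3 + 10*y^2 + 44*y + 391.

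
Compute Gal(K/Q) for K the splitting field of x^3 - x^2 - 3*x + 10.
Gal(K/Q) = S_3 (symmetric group of order 6)

Compute the discriminant of x^3 + (-1)*x^2 + (-3)*x + (10): Δ = -2003. Since Δ is not a rational square, the Galois group is not contained in A_3; it must be the full S_3 (irreducibility of the cubic rules out anything smaller).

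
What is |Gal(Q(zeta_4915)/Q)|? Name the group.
|Gal(Q(zeta_4915)/Q)| = phi(4915) = 3928; group ≅ (Z/4915Z)^* ≅ Z/4Z × Z/982Z

The n-th cyclotomic polynomial Φ_4915(x) is the minimal polynomial of zeta_4915 over Q and has degree phi(4915) = 3928. So Q(zeta_4915) is a degree-3928 Galois extension with Galois group (Z/4915Z)^*. By CRT, (Z/4915Z)^* ≅ (Z/5Z)^* × (Z/983Z)^*. Each prime-power unit group is (Z/5Z)^* ≅ Z/4Z; (Z/983Z)^* ≅ Z/982Z. Hence Gal(Q(zeta_4915)/Q) ≅ Z/4Z × Z/982Z.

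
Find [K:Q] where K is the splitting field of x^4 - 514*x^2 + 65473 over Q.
[K:Q] = 4

f factors as (x^2 - 233)(x^2 - 281); the splitting field is K = Q(sqrt(233), sqrt(281)). Since 233, 281, and 65473 are all non-squares in Q, the three subfields Q(sqrt(233)), Q(sqrt(281)), Q(sqrt(65473)) are distinct degree-2 extensions, so [K:Q] = 4 (Klein four Galois group).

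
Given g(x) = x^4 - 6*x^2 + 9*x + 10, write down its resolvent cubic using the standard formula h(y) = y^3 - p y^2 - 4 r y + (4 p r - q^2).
h(y) = y^3 + 6*y^2 - 40*y - 321

Identify coefficients: p = -6, q = 9, r = 10.
Plug into h(y) = y^3 - p y^2 - 4 r y + (4 p r - q^2):
  h(y) = y^3 - (-6) y^2 - 4*(10) y + (4*(-6)*(10) - (9)^2)
       = y^3 + (6) y^2 + (-40) y + (-321).
Simplifying: h(y) = y^3 + 6*y^2 - 40*y - 321.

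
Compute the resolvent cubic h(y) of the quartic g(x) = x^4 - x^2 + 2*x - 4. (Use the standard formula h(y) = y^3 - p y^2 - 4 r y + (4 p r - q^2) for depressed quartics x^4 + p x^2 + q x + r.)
h(y) = y^3 + y^2 + 16*y + 12

Identify coefficients: p = -1, q = 2, r = -4.
Plug into h(y) = y^3 - p y^2 - 4 r y + (4 p r - q^2):
  h(y) = y^3 - (-1) y^2 - 4*(-4) y + (4*(-1)*(-4) - (2)^2)
       = y^3 + (1) y^2 + (16) y + (12).
Simplifying: h(y) = y^3 + y^2 + 16*y + 12.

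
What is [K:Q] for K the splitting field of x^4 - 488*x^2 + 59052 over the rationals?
[K:Q] = 4

f factors as (x^2 - 222)(x^2 - 266); the splitting field is K = Q(sqrt(222), sqrt(266)). Since 222, 266, and 59052 are all non-squares in Q, the three subfields Q(sqrt(222)), Q(sqrt(266)), Q(sqrt(59052)) are distinct degree-2 extensions, so [K:Q] = 4 (Klein four Galois group).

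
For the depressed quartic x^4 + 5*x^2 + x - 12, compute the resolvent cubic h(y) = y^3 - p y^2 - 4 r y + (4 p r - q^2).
h(y) = y^3 - 5*y^2 + 48*y - 241

Identify coefficients: p = 5, q = 1, r = -12.
Plug into h(y) = y^3 - p y^2 - 4 r y + (4 p r - q^2):
  h(y) = y^3 - (5) y^2 - 4*(-12) y + (4*(5)*(-12) - (1)^2)
       = y^3 + (-5) y^2 + (48) y + (-241).
Simplifying: h(y) = y^3 - 5*y^2 + 48*y - 241.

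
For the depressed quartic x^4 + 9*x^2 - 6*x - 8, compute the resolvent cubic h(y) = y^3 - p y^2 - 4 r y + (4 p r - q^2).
h(y) = y^3 - 9*y^2 + 32*y - 324

Identify coefficients: p = 9, q = -6, r = -8.
Plug into h(y) = y^3 - p y^2 - 4 r y + (4 p r - q^2):
  h(y) = y^3 - (9) y^2 - 4*(-8) y + (4*(9)*(-8) - (-6)^2)
       = y^3 + (-9) y^2 + (32) y + (-324).
Simplifying: h(y) = y^3 - 9*y^2 + 32*y - 324.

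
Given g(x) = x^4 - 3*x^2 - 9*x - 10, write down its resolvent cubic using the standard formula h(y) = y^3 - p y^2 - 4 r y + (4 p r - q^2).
h(y) = y^3 + 3*y^2 + 40*y + 39

Identify coefficients: p = -3, q = -9, r = -10.
Plug into h(y) = y^3 - p y^2 - 4 r y + (4 p r - q^2):
  h(y) = y^3 - (-3) y^2 - 4*(-10) y + (4*(-3)*(-10) - (-9)^2)
       = y^3 + (3) y^2 + (40) y + (39).
Simplifying: h(y) = y^3 + 3*y^2 + 40*y + 39.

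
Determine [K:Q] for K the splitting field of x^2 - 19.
[K:Q] = 2

The polynomial x^2 - 19 is irreducible over Q since 19 is not a perfect square. Its splitting field is Q(sqrt(19)), which has degree 2 over Q.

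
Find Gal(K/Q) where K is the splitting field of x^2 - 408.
Gal(K/Q) = Z/2Z (cyclic of order 2)

x^2 - 408 is irreducible over Q since 408 is not a rational square. The splitting field Q(sqrt(408)) has degree 2 over Q, and its unique nontrivial automorphism is sqrt(408) ↦ -sqrt(408). Hence Gal(Q(sqrt(408))/Q) = Z/2Z.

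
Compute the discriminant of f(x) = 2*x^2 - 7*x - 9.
Δ = 121

For a quadratic a x^2 + b x + c the discriminant is Δ = b^2 - 4ac = (-7)^2 - 4*(2)*(-9) = 49 - (-72) = 121.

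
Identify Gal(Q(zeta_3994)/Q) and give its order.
|Gal(Q(zeta_3994)/Q)| = phi(3994) = 1996; group ≅ (Z/3994Z)^* ≅ Z/1996Z

The n-th cyclotomic polynomial Φ_3994(x) is the minimal polynomial of zeta_3994 over Q and has degree phi(3994) = 1996. So Q(zeta_3994) is a degree-1996 Galois extension with Galois group (Z/3994Z)^*. By CRT, (Z/3994Z)^* ≅ (Z/2Z)^* × (Z/1997Z)^*. Each prime-power unit group is (Z/2Z)^* ≅ trivial group (order 1); (Z/1997Z)^* ≅ Z/1996Z. Hence Gal(Q(zeta_3994)/Q) ≅ Z/1996Z.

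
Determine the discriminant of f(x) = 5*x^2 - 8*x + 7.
Δ = -76

For a quadratic a x^2 + b x + c the discriminant is Δ = b^2 - 4ac = (-8)^2 - 4*(5)*(7) = 64 - (140) = -76.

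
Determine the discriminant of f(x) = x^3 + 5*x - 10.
Δ = -3200

For a depressed cubic x^3 + p x + q the discriminant is Δ = -4 p^3 - 27 q^2 = -4*(5)^3 - 27*(-10)^2 = -500 - 2700 = -3200.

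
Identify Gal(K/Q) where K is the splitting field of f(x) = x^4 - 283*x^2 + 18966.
Gal(K/Q) = V_4 (Klein four-group, Z/2Z × Z/2Z)

f factors as (x^2 - 174)(x^2 - 109), so the splitting field is K = Q(sqrt(174), sqrt(109)). The elements 174, 109, 18966 are all non-squares in Q, so sqrt(174) and sqrt(109) generate independent quadratic extensions. Thus [K:Q] = 4 and Gal(K/Q) is generated by the two order-2 automorphisms sqrt(174) ↦ -sqrt(174) and sqrt(109) ↦ -sqrt(109), giving V_4.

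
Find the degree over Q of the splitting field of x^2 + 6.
[K:Q] = 2

The discriminant of x^2 + (0)*x + (6) is b^2 - 4c = 0 - (24) = -24. Since -24 is not a perfect square in Q, the polynomial is irreducible over Q. Its two roots generate a degree-2 extension, so [K:Q] = 2.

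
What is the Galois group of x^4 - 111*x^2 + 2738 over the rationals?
Gal(K/Q) = V_4 (Klein four-group, Z/2Z × Z/2Z)

f factors as (x^2 - 37)(x^2 - 74), so the splitting field is K = Q(sqrt(37), sqrt(74)). The elements 37, 74, 2738 are all non-squares in Q, so sqrt(37) and sqrt(74) generate independent quadratic extensions. Thus [K:Q] = 4 and Gal(K/Q) is generated by the two order-2 automorphisms sqrt(37) ↦ -sqrt(37) and sqrt(74) ↦ -sqrt(74), giving V_4.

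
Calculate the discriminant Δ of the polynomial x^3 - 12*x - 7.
Δ = 5589

For a depressed cubic x^3 + p x + q the discriminant is Δ = -4 p^3 - 27 q^2 = -4*(-12)^3 - 27*(-7)^2 = 6912 - 1323 = 5589.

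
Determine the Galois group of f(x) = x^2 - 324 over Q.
Gal(K/Q) = trivial group (order 1)

x^2 - 324 factors as (x - 18)(x + 18) over Q, so its splitting field is Q itself and the Galois group is trivial.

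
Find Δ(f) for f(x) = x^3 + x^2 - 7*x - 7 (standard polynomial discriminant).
Δ = 1008

For x^3 + a x^2 + b x + c the discriminant is Δ = 18 a b c - 4 a^3 c + a^2 b^2 - 4 b^3 - 27 c^2.
Plug a = 1, b = -7, c = -7:
  18*(1)*(-7)*(-7) - 4*(1)^3*(-7) + (1)^2*(-7)^2 - 4*(-7)^3 - 27*(-7)^2
  = 882 + (28) + 49 + (1372) + (-1323)
  = 1008.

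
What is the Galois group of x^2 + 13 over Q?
Gal(K/Q) = Z/2Z (cyclic of order 2)

x^2 + 13 is irreducible over Q since -13 is not a rational square. The splitting field Q(sqrt(-13)) has degree 2 over Q, and its unique nontrivial automorphism is sqrt(-13) ↦ -sqrt(-13). Hence Gal(Q(sqrt(-13))/Q) = Z/2Z.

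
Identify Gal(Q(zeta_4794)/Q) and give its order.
|Gal(Q(zeta_4794)/Q)| = phi(4794) = 1472; group ≅ (Z/4794Z)^* ≅ Z/2Z × Z/16Z × Z/46Z

The n-th cyclotomic polynomial Φ_4794(x) is the minimal polynomial of zeta_4794 over Q and has degree phi(4794) = 1472. So Q(zeta_4794) is a degree-1472 Galois extension with Galois group (Z/4794Z)^*. By CRT, (Z/4794Z)^* ≅ (Z/2Z)^* × (Z/3Z)^* × (Z/17Z)^* × (Z/47Z)^*. Each prime-power unit group is (Z/2Z)^* ≅ trivial group (order 1); (Z/3Z)^* ≅ Z/2Z; (Z/17Z)^* ≅ Z/16Z; (Z/47Z)^* ≅ Z/46Z. Hence Gal(Q(zeta_4794)/Q) ≅ Z/2Z × Z/16Z × Z/46Z.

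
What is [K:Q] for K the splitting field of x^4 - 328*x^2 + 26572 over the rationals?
[K:Q] = 4

f factors as (x^2 - 146)(x^2 - 182); the splitting field is K = Q(sqrt(146), sqrt(182)). Since 146, 182, and 26572 are all non-squares in Q, the three subfields Q(sqrt(146)), Q(sqrt(182)), Q(sqrt(26572)) are distinct degree-2 extensions, so [K:Q] = 4 (Klein four Galois group).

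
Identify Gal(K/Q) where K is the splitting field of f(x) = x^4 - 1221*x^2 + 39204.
Gal(K/Q) = Z/2Z (cyclic of order 2)

f factors as (x^2 - 1188)(x^2 - 33), so the splitting field is K = Q(sqrt(1188), sqrt(33)). The squarefree part of 1188 is 33 and the squarefree part of 33 is also 33, so sqrt(1188) and sqrt(33) are both rational multiples of sqrt(33). Hence Q(sqrt(1188)) = Q(sqrt(33)) = Q(sqrt(33)), and the splitting field collapses to a single degree-2 extension with Galois group Z/2Z.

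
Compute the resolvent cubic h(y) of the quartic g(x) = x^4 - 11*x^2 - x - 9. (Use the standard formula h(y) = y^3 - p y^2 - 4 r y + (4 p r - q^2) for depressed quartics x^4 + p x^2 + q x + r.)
h(y) = y^3 + 11*y^2 + 36*y + 395

Identify coefficients: p = -11, q = -1, r = -9.
Plug into h(y) = y^3 - p y^2 - 4 r y + (4 p r - q^2):
  h(y) = y^3 - (-11) y^2 - 4*(-9) y + (4*(-11)*(-9) - (-1)^2)
       = y^3 + (11) y^2 + (36) y + (395).
Simplifying: h(y) = y^3 + 11*y^2 + 36*y + 395.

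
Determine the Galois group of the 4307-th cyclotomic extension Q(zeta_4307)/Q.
|Gal(Q(zeta_4307)/Q)| = phi(4307) = 4176; group ≅ (Z/4307Z)^* ≅ Z/58Z × Z/72Z

The n-th cyclotomic polynomial Φ_4307(x) is the minimal polynomial of zeta_4307 over Q and has degree phi(4307) = 4176. So Q(zeta_4307) is a degree-4176 Galois extension with Galois group (Z/4307Z)^*. By CRT, (Z/4307Z)^* ≅ (Z/59Z)^* × (Z/73Z)^*. Each prime-power unit group is (Z/59Z)^* ≅ Z/58Z; (Z/73Z)^* ≅ Z/72Z. Hence Gal(Q(zeta_4307)/Q) ≅ Z/58Z × Z/72Z.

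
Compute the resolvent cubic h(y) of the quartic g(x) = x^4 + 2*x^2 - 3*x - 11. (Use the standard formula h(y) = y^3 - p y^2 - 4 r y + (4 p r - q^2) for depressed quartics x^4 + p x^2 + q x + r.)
h(y) = y^3 - 2*y^2 + 44*y - 97

Identify coefficients: p = 2, q = -3, r = -11.
Plug into h(y) = y^3 - p y^2 - 4 r y + (4 p r - q^2):
  h(y) = y^3 - (2) y^2 - 4*(-11) y + (4*(2)*(-11) - (-3)^2)
       = y^3 + (-2) y^2 + (44) y + (-97).
Simplifying: h(y) = y^3 - 2*y^2 + 44*y - 97.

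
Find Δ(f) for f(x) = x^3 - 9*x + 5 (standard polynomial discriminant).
Δ = 2241

For a depressed cubic x^3 + p x + q the discriminant is Δ = -4 p^3 - 27 q^2 = -4*(-9)^3 - 27*(5)^2 = 2916 - 675 = 2241.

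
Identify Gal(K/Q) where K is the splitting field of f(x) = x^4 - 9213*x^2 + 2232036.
Gal(K/Q) = Z/2Z (cyclic of order 2)

f factors as (x^2 - 249)(x^2 - 8964), so the splitting field is K = Q(sqrt(249), sqrt(8964)). The squarefree part of 249 is 249 and the squarefree part of 8964 is also 249, so sqrt(249) and sqrt(8964) are both rational multiples of sqrt(249). Hence Q(sqrt(249)) = Q(sqrt(8964)) = Q(sqrt(249)), and the splitting field collapses to a single degree-2 extension with Galois group Z/2Z.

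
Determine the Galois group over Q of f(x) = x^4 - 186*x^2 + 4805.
Gal(K/Q) = V_4 (Klein four-group, Z/2Z × Z/2Z)

f factors as (x^2 - 155)(x^2 - 31), so the splitting field is K = Q(sqrt(155), sqrt(31)). The elements 155, 31, 4805 are all non-squares in Q, so sqrt(155) and sqrt(31) generate independent quadratic extensions. Thus [K:Q] = 4 and Gal(K/Q) is generated by the two order-2 automorphisms sqrt(155) ↦ -sqrt(155) and sqrt(31) ↦ -sqrt(31), giving V_4.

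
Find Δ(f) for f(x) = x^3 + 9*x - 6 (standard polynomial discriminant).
Δ = -3888

For a depressed cubic x^3 + p x + q the discriminant is Δ = -4 p^3 - 27 q^2 = -4*(9)^3 - 27*(-6)^2 = -2916 - 972 = -3888.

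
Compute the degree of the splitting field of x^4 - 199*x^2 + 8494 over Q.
[K:Q] = 4

f factors as (x^2 - 137)(x^2 - 62); the splitting field is K = Q(sqrt(137), sqrt(62)). Since 137, 62, and 8494 are all non-squares in Q, the three subfields Q(sqrt(137)), Q(sqrt(62)), Q(sqrt(8494)) are distinct degree-2 extensions, so [K:Q] = 4 (Klein four Galois group).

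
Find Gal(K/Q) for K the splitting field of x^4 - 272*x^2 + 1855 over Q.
Gal(K/Q) = V_4 (Klein four-group, Z/2Z × Z/2Z)

f factors as (x^2 - 7)(x^2 - 265), so the splitting field is K = Q(sqrt(7), sqrt(265)). The elements 7, 265, 1855 are all non-squares in Q, so sqrt(7) and sqrt(265) generate independent quadratic extensions. Thus [K:Q] = 4 and Gal(K/Q) is generated by the two order-2 automorphisms sqrt(7) ↦ -sqrt(7) and sqrt(265) ↦ -sqrt(265), giving V_4.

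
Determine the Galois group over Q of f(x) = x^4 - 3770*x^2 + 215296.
Gal(K/Q) = Z/2Z (cyclic of order 2)

f factors as (x^2 - 3712)(x^2 - 58), so the splitting field is K = Q(sqrt(3712), sqrt(58)). The squarefree part of 3712 is 58 and the squarefree part of 58 is also 58, so sqrt(3712) and sqrt(58) are both rational multiples of sqrt(58). Hence Q(sqrt(3712)) = Q(sqrt(58)) = Q(sqrt(58)), and the splitting field collapses to a single degree-2 extension with Galois group Z/2Z.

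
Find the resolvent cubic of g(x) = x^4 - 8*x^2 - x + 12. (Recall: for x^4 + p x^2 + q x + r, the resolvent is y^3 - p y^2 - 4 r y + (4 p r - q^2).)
h(y) = y^3 + 8*y^2 - 48*y - 385

Identify coefficients: p = -8, q = -1, r = 12.
Plug into h(y) = y^3 - p y^2 - 4 r y + (4 p r - q^2):
  h(y) = y^3 - (-8) y^2 - 4*(12) y + (4*(-8)*(12) - (-1)^2)
       = y^3 + (8) y^2 + (-48) y + (-385).
Simplifying: h(y) = y^3 + 8*y^2 - 48*y - 385.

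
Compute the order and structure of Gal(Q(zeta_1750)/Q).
|Gal(Q(zeta_1750)/Q)| = phi(1750) = 600; group ≅ (Z/1750Z)^* ≅ Z/6Z × Z/100Z

The n-th cyclotomic polynomial Φ_1750(x) is the minimal polynomial of zeta_1750 over Q and has degree phi(1750) = 600. So Q(zeta_1750) is a degree-600 Galois extension with Galois group (Z/1750Z)^*. By CRT, (Z/1750Z)^* ≅ (Z/2Z)^* × (Z/125Z)^* × (Z/7Z)^*. Each prime-power unit group is (Z/2Z)^* ≅ trivial group (order 1); (Z/125Z)^* ≅ Z/100Z; (Z/7Z)^* ≅ Z/6Z. Hence Gal(Q(zeta_1750)/Q) ≅ Z/6Z × Z/100Z.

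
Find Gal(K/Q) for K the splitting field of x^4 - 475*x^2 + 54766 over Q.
Gal(K/Q) = V_4 (Klein four-group, Z/2Z × Z/2Z)

f factors as (x^2 - 278)(x^2 - 197), so the splitting field is K = Q(sqrt(278), sqrt(197)). The elements 278, 197, 54766 are all non-squares in Q, so sqrt(278) and sqrt(197) generate independent quadratic extensions. Thus [K:Q] = 4 and Gal(K/Q) is generated by the two order-2 automorphisms sqrt(278) ↦ -sqrt(278) and sqrt(197) ↦ -sqrt(197), giving V_4.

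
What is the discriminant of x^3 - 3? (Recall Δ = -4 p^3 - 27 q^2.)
Δ = -243

For a depressed cubic x^3 + p x + q the discriminant is Δ = -4 p^3 - 27 q^2 = -4*(0)^3 - 27*(-3)^2 = 0 - 243 = -243.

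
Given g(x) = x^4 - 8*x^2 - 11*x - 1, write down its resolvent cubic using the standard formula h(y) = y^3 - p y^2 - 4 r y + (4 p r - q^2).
h(y) = y^3 + 8*y^2 + 4*y - 89

Identify coefficients: p = -8, q = -11, r = -1.
Plug into h(y) = y^3 - p y^2 - 4 r y + (4 p r - q^2):
  h(y) = y^3 - (-8) y^2 - 4*(-1) y + (4*(-8)*(-1) - (-11)^2)
       = y^3 + (8) y^2 + (4) y + (-89).
Simplifying: h(y) = y^3 + 8*y^2 + 4*y - 89.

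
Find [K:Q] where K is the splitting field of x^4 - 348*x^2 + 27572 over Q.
[K:Q] = 4

f factors as (x^2 - 226)(x^2 - 122); the splitting field is K = Q(sqrt(226), sqrt(122)). Since 226, 122, and 27572 are all non-squares in Q, the three subfields Q(sqrt(226)), Q(sqrt(122)), Q(sqrt(27572)) are distinct degree-2 extensions, so [K:Q] = 4 (Klein four Galois group).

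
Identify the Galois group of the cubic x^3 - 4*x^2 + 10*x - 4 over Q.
Gal(K/Q) = S_3 (symmetric group of order 6)

Compute the discriminant of x^3 + (-4)*x^2 + (10)*x + (-4): Δ = -976. Since Δ is not a rational square, the Galois group is not contained in A_3; it must be the full S_3 (irreducibility of the cubic rules out anything smaller).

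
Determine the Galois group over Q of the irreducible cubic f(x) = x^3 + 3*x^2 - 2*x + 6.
Gal(K/Q) = S_3 (symmetric group of order 6)

Compute the discriminant of x^3 + (3)*x^2 + (-2)*x + (6): Δ = -2200. Since Δ is not a rational square, the Galois group is not contained in A_3; it must be the full S_3 (irreducibility of the cubic rules out anything smaller).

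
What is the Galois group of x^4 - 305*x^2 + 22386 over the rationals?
Gal(K/Q) = V_4 (Klein four-group, Z/2Z × Z/2Z)

f factors as (x^2 - 123)(x^2 - 182), so the splitting field is K = Q(sqrt(123), sqrt(182)). The elements 123, 182, 22386 are all non-squares in Q, so sqrt(123) and sqrt(182) generate independent quadratic extensions. Thus [K:Q] = 4 and Gal(K/Q) is generated by the two order-2 automorphisms sqrt(123) ↦ -sqrt(123) and sqrt(182) ↦ -sqrt(182), giving V_4.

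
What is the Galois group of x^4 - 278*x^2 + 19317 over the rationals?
Gal(K/Q) = V_4 (Klein four-group, Z/2Z × Z/2Z)

f factors as (x^2 - 141)(x^2 - 137), so the splitting field is K = Q(sqrt(141), sqrt(137)). The elements 141, 137, 19317 are all non-squares in Q, so sqrt(141) and sqrt(137) generate independent quadratic extensions. Thus [K:Q] = 4 and Gal(K/Q) is generated by the two order-2 automorphisms sqrt(141) ↦ -sqrt(141) and sqrt(137) ↦ -sqrt(137), giving V_4.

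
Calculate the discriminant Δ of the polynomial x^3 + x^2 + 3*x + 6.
Δ = -771

For x^3 + a x^2 + b x + c the discriminant is Δ = 18 a b c - 4 a^3 c + a^2 b^2 - 4 b^3 - 27 c^2.
Plug a = 1, b = 3, c = 6:
  18*(1)*(3)*(6) - 4*(1)^3*(6) + (1)^2*(3)^2 - 4*(3)^3 - 27*(6)^2
  = 324 + (-24) + 9 + (-108) + (-972)
  = -771.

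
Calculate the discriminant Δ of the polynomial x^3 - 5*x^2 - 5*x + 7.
Δ = 6452

For x^3 + a x^2 + b x + c the discriminant is Δ = 18 a b c - 4 a^3 c + a^2 b^2 - 4 b^3 - 27 c^2.
Plug a = -5, b = -5, c = 7:
  18*(-5)*(-5)*(7) - 4*(-5)^3*(7) + (-5)^2*(-5)^2 - 4*(-5)^3 - 27*(7)^2
  = 3150 + (3500) + 625 + (500) + (-1323)
  = 6452.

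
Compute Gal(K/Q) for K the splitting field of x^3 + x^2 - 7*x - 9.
Gal(K/Q) = S_3 (symmetric group of order 6)

Compute the discriminant of x^3 + (1)*x^2 + (-7)*x + (-9): Δ = 404. Since Δ is not a rational square, the Galois group is not contained in A_3; it must be the full S_3 (irreducibility of the cubic rules out anything smaller).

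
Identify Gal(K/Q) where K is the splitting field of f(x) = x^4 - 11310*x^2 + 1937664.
Gal(K/Q) = Z/2Z (cyclic of order 2)

f factors as (x^2 - 174)(x^2 - 11136), so the splitting field is K = Q(sqrt(174), sqrt(11136)). The squarefree part of 174 is 174 and the squarefree part of 11136 is also 174, so sqrt(174) and sqrt(11136) are both rational multiples of sqrt(174). Hence Q(sqrt(174)) = Q(sqrt(11136)) = Q(sqrt(174)), and the splitting field collapses to a single degree-2 extension with Galois group Z/2Z.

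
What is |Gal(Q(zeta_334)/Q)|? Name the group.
|Gal(Q(zeta_334)/Q)| = phi(334) = 166; group ≅ (Z/334Z)^* ≅ Z/166Z

The n-th cyclotomic polynomial Φ_334(x) is the minimal polynomial of zeta_334 over Q and has degree phi(334) = 166. So Q(zeta_334) is a degree-166 Galois extension with Galois group (Z/334Z)^*. By CRT, (Z/334Z)^* ≅ (Z/2Z)^* × (Z/167Z)^*. Each prime-power unit group is (Z/2Z)^* ≅ trivial group (order 1); (Z/167Z)^* ≅ Z/166Z. Hence Gal(Q(zeta_334)/Q) ≅ Z/166Z.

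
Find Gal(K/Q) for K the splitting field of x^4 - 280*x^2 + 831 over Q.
Gal(K/Q) = V_4 (Klein four-group, Z/2Z × Z/2Z)

f factors as (x^2 - 3)(x^2 - 277), so the splitting field is K = Q(sqrt(3), sqrt(277)). The elements 3, 277, 831 are all non-squares in Q, so sqrt(3) and sqrt(277) generate independent quadratic extensions. Thus [K:Q] = 4 and Gal(K/Q) is generated by the two order-2 automorphisms sqrt(3) ↦ -sqrt(3) and sqrt(277) ↦ -sqrt(277), giving V_4.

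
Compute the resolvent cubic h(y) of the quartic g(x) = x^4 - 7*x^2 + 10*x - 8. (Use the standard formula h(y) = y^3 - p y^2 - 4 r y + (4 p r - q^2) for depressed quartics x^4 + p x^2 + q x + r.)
h(y) = y^3 + 7*y^2 + 32*y + 124

Identify coefficients: p = -7, q = 10, r = -8.
Plug into h(y) = y^3 - p y^2 - 4 r y + (4 p r - q^2):
  h(y) = y^3 - (-7) y^2 - 4*(-8) y + (4*(-7)*(-8) - (10)^2)
       = y^3 + (7) y^2 + (32) y + (124).
Simplifying: h(y) = y^3 + 7*y^2 + 32*y + 124.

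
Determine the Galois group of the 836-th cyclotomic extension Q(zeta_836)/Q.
|Gal(Q(zeta_836)/Q)| = phi(836) = 360; group ≅ (Z/836Z)^* ≅ Z/2Z × Z/10Z × Z/18Z

The n-th cyclotomic polynomial Φ_836(x) is the minimal polynomial of zeta_836 over Q and has degree phi(836) = 360. So Q(zeta_836) is a degree-360 Galois extension with Galois group (Z/836Z)^*. By CRT, (Z/836Z)^* ≅ (Z/4Z)^* × (Z/11Z)^* × (Z/19Z)^*. Each prime-power unit group is (Z/4Z)^* ≅ Z/2Z; (Z/11Z)^* ≅ Z/10Z; (Z/19Z)^* ≅ Z/18Z. Hence Gal(Q(zeta_836)/Q) ≅ Z/2Z × Z/10Z × Z/18Z.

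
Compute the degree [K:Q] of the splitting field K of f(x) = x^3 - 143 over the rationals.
[K:Q] = 6

x^3 - 143 has one real root r = 143^(1/3) and two complex roots r*zeta_3, r*zeta_3^2 where zeta_3 = e^(2*pi*i/3). The splitting field is Q(r, zeta_3). [Q(r):Q] = 3 and [Q(zeta_3):Q] = 2 with gcd = 1, so [Q(r, zeta_3):Q] = 3 * 2 = 6.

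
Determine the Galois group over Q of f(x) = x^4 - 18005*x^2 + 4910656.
Gal(K/Q) = Z/2Z (cyclic of order 2)

f factors as (x^2 - 277)(x^2 - 17728), so the splitting field is K = Q(sqrt(277), sqrt(17728)). The squarefree part of 277 is 277 and the squarefree part of 17728 is also 277, so sqrt(277) and sqrt(17728) are both rational multiples of sqrt(277). Hence Q(sqrt(277)) = Q(sqrt(17728)) = Q(sqrt(277)), and the splitting field collapses to a single degree-2 extension with Galois group Z/2Z.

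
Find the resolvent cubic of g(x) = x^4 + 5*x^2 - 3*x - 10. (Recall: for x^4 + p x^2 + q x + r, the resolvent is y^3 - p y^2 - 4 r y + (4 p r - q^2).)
h(y) = y^3 - 5*y^2 + 40*y - 209

Identify coefficients: p = 5, q = -3, r = -10.
Plug into h(y) = y^3 - p y^2 - 4 r y + (4 p r - q^2):
  h(y) = y^3 - (5) y^2 - 4*(-10) y + (4*(5)*(-10) - (-3)^2)
       = y^3 + (-5) y^2 + (40) y + (-209).
Simplifying: h(y) = y^3 - 5*y^2 + 40*y - 209.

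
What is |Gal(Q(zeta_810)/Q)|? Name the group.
|Gal(Q(zeta_810)/Q)| = phi(810) = 216; group ≅ (Z/810Z)^* ≅ Z/4Z × Z/54Z

The n-th cyclotomic polynomial Φ_810(x) is the minimal polynomial of zeta_810 over Q and has degree phi(810) = 216. So Q(zeta_810) is a degree-216 Galois extension with Galois group (Z/810Z)^*. By CRT, (Z/810Z)^* ≅ (Z/2Z)^* × (Z/81Z)^* × (Z/5Z)^*. Each prime-power unit group is (Z/2Z)^* ≅ trivial group (order 1); (Z/81Z)^* ≅ Z/54Z; (Z/5Z)^* ≅ Z/4Z. Hence Gal(Q(zeta_810)/Q) ≅ Z/4Z × Z/54Z.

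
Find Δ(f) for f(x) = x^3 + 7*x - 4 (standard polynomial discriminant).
Δ = -1804

For x^3 + a x^2 + b x + c the discriminant is Δ = 18 a b c - 4 a^3 c + a^2 b^2 - 4 b^3 - 27 c^2.
Plug a = 0, b = 7, c = -4:
  18*(0)*(7)*(-4) - 4*(0)^3*(-4) + (0)^2*(7)^2 - 4*(7)^3 - 27*(-4)^2
  = 0 + (0) + 0 + (-1372) + (-432)
  = -1804.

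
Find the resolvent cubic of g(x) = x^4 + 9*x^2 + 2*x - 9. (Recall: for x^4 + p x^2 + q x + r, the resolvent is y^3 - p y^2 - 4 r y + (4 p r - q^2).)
h(y) = y^3 - 9*y^2 + 36*y - 328

Identify coefficients: p = 9, q = 2, r = -9.
Plug into h(y) = y^3 - p y^2 - 4 r y + (4 p r - q^2):
  h(y) = y^3 - (9) y^2 - 4*(-9) y + (4*(9)*(-9) - (2)^2)
       = y^3 + (-9) y^2 + (36) y + (-328).
Simplifying: h(y) = y^3 - 9*y^2 + 36*y - 328.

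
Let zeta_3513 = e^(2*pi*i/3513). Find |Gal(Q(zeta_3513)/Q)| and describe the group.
|Gal(Q(zeta_3513)/Q)| = phi(3513) = 2340; group ≅ (Z/3513Z)^* ≅ Z/2Z × Z/1170Z

The n-th cyclotomic polynomial Φ_3513(x) is the minimal polynomial of zeta_3513 over Q and has degree phi(3513) = 2340. So Q(zeta_3513) is a degree-2340 Galois extension with Galois group (Z/3513Z)^*. By CRT, (Z/3513Z)^* ≅ (Z/3Z)^* × (Z/1171Z)^*. Each prime-power unit group is (Z/3Z)^* ≅ Z/2Z; (Z/1171Z)^* ≅ Z/1170Z. Hence Gal(Q(zeta_3513)/Q) ≅ Z/2Z × Z/1170Z.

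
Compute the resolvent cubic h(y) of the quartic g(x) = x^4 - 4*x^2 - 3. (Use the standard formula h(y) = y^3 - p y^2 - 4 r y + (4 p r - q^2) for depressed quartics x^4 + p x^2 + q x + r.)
h(y) = y^3 + 4*y^2 + 12*y + 48

Identify coefficients: p = -4, q = 0, r = -3.
Plug into h(y) = y^3 - p y^2 - 4 r y + (4 p r - q^2):
  h(y) = y^3 - (-4) y^2 - 4*(-3) y + (4*(-4)*(-3) - (0)^2)
       = y^3 + (4) y^2 + (12) y + (48).
Simplifying: h(y) = y^3 + 4*y^2 + 12*y + 48.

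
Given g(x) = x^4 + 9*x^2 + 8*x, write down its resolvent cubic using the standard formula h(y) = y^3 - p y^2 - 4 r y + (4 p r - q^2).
h(y) = y^3 - 9*y^2 - 64

Identify coefficients: p = 9, q = 8, r = 0.
Plug into h(y) = y^3 - p y^2 - 4 r y + (4 p r - q^2):
  h(y) = y^3 - (9) y^2 - 4*(0) y + (4*(9)*(0) - (8)^2)
       = y^3 + (-9) y^2 + (0) y + (-64).
Simplifying: h(y) = y^3 - 9*y^2 - 64.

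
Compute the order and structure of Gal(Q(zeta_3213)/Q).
|Gal(Q(zeta_3213)/Q)| = phi(3213) = 1728; group ≅ (Z/3213Z)^* ≅ Z/6Z × Z/16Z × Z/18Z

The n-th cyclotomic polynomial Φ_3213(x) is the minimal polynomial of zeta_3213 over Q and has degree phi(3213) = 1728. So Q(zeta_3213) is a degree-1728 Galois extension with Galois group (Z/3213Z)^*. By CRT, (Z/3213Z)^* ≅ (Z/27Z)^* × (Z/7Z)^* × (Z/17Z)^*. Each prime-power unit group is (Z/27Z)^* ≅ Z/18Z; (Z/7Z)^* ≅ Z/6Z; (Z/17Z)^* ≅ Z/16Z. Hence Gal(Q(zeta_3213)/Q) ≅ Z/6Z × Z/16Z × Z/18Z.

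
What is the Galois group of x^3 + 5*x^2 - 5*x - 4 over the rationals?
Gal(K/Q) = S_3 (symmetric group of order 6)

Compute the discriminant of x^3 + (5)*x^2 + (-5)*x + (-4): Δ = 4493. Since Δ is not a rational square, the Galois group is not contained in A_3; it must be the full S_3 (irreducibility of the cubic rules out anything smaller).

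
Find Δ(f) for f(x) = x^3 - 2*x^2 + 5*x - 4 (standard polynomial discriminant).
Δ = -240

For x^3 + a x^2 + b x + c the discriminant is Δ = 18 a b c - 4 a^3 c + a^2 b^2 - 4 b^3 - 27 c^2.
Plug a = -2, b = 5, c = -4:
  18*(-2)*(5)*(-4) - 4*(-2)^3*(-4) + (-2)^2*(5)^2 - 4*(5)^3 - 27*(-4)^2
  = 720 + (-128) + 100 + (-500) + (-432)
  = -240.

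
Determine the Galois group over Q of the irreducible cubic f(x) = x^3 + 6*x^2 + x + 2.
Gal(K/Q) = S_3 (symmetric group of order 6)

Compute the discriminant of x^3 + (6)*x^2 + (1)*x + (2): Δ = -1588. Since Δ is not a rational square, the Galois group is not contained in A_3; it must be the full S_3 (irreducibility of the cubic rules out anything smaller).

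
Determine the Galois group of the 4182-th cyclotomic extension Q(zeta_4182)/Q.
|Gal(Q(zeta_4182)/Q)| = phi(4182) = 1280; group ≅ (Z/4182Z)^* ≅ Z/2Z × Z/16Z × Z/40Z

The n-th cyclotomic polynomial Φ_4182(x) is the minimal polynomial of zeta_4182 over Q and has degree phi(4182) = 1280. So Q(zeta_4182) is a degree-1280 Galois extension with Galois group (Z/4182Z)^*. By CRT, (Z/4182Z)^* ≅ (Z/2Z)^* × (Z/3Z)^* × (Z/17Z)^* × (Z/41Z)^*. Each prime-power unit group is (Z/2Z)^* ≅ trivial group (order 1); (Z/3Z)^* ≅ Z/2Z; (Z/17Z)^* ≅ Z/16Z; (Z/41Z)^* ≅ Z/40Z. Hence Gal(Q(zeta_4182)/Q) ≅ Z/2Z × Z/16Z × Z/40Z.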